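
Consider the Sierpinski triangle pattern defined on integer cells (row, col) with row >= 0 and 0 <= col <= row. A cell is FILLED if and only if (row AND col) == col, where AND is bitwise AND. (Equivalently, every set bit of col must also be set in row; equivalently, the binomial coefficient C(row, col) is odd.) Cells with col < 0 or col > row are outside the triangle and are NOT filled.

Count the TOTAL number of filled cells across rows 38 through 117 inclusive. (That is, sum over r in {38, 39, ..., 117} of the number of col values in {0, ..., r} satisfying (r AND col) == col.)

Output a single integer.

r38=100110 pc3: +8 =8
r39=100111 pc4: +16 =24
r40=101000 pc2: +4 =28
r41=101001 pc3: +8 =36
r42=101010 pc3: +8 =44
r43=101011 pc4: +16 =60
r44=101100 pc3: +8 =68
r45=101101 pc4: +16 =84
r46=101110 pc4: +16 =100
r47=101111 pc5: +32 =132
r48=110000 pc2: +4 =136
r49=110001 pc3: +8 =144
r50=110010 pc3: +8 =152
r51=110011 pc4: +16 =168
r52=110100 pc3: +8 =176
r53=110101 pc4: +16 =192
r54=110110 pc4: +16 =208
r55=110111 pc5: +32 =240
r56=111000 pc3: +8 =248
r57=111001 pc4: +16 =264
r58=111010 pc4: +16 =280
r59=111011 pc5: +32 =312
r60=111100 pc4: +16 =328
r61=111101 pc5: +32 =360
r62=111110 pc5: +32 =392
r63=111111 pc6: +64 =456
r64=1000000 pc1: +2 =458
r65=1000001 pc2: +4 =462
r66=1000010 pc2: +4 =466
r67=1000011 pc3: +8 =474
r68=1000100 pc2: +4 =478
r69=1000101 pc3: +8 =486
r70=1000110 pc3: +8 =494
r71=1000111 pc4: +16 =510
r72=1001000 pc2: +4 =514
r73=1001001 pc3: +8 =522
r74=1001010 pc3: +8 =530
r75=1001011 pc4: +16 =546
r76=1001100 pc3: +8 =554
r77=1001101 pc4: +16 =570
r78=1001110 pc4: +16 =586
r79=1001111 pc5: +32 =618
r80=1010000 pc2: +4 =622
r81=1010001 pc3: +8 =630
r82=1010010 pc3: +8 =638
r83=1010011 pc4: +16 =654
r84=1010100 pc3: +8 =662
r85=1010101 pc4: +16 =678
r86=1010110 pc4: +16 =694
r87=1010111 pc5: +32 =726
r88=1011000 pc3: +8 =734
r89=1011001 pc4: +16 =750
r90=1011010 pc4: +16 =766
r91=1011011 pc5: +32 =798
r92=1011100 pc4: +16 =814
r93=1011101 pc5: +32 =846
r94=1011110 pc5: +32 =878
r95=1011111 pc6: +64 =942
r96=1100000 pc2: +4 =946
r97=1100001 pc3: +8 =954
r98=1100010 pc3: +8 =962
r99=1100011 pc4: +16 =978
r100=1100100 pc3: +8 =986
r101=1100101 pc4: +16 =1002
r102=1100110 pc4: +16 =1018
r103=1100111 pc5: +32 =1050
r104=1101000 pc3: +8 =1058
r105=1101001 pc4: +16 =1074
r106=1101010 pc4: +16 =1090
r107=1101011 pc5: +32 =1122
r108=1101100 pc4: +16 =1138
r109=1101101 pc5: +32 =1170
r110=1101110 pc5: +32 =1202
r111=1101111 pc6: +64 =1266
r112=1110000 pc3: +8 =1274
r113=1110001 pc4: +16 =1290
r114=1110010 pc4: +16 =1306
r115=1110011 pc5: +32 =1338
r116=1110100 pc4: +16 =1354
r117=1110101 pc5: +32 =1386

Answer: 1386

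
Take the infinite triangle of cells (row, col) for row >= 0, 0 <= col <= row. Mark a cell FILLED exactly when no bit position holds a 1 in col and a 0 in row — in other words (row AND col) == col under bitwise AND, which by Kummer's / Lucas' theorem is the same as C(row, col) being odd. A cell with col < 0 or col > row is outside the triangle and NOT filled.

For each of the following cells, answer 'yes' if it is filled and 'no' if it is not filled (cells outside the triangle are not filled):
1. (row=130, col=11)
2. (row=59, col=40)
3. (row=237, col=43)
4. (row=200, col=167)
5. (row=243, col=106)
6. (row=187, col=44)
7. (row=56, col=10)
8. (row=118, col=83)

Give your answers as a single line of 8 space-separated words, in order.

(130,11): row=0b10000010, col=0b1011, row AND col = 0b10 = 2; 2 != 11 -> empty
(59,40): row=0b111011, col=0b101000, row AND col = 0b101000 = 40; 40 == 40 -> filled
(237,43): row=0b11101101, col=0b101011, row AND col = 0b101001 = 41; 41 != 43 -> empty
(200,167): row=0b11001000, col=0b10100111, row AND col = 0b10000000 = 128; 128 != 167 -> empty
(243,106): row=0b11110011, col=0b1101010, row AND col = 0b1100010 = 98; 98 != 106 -> empty
(187,44): row=0b10111011, col=0b101100, row AND col = 0b101000 = 40; 40 != 44 -> empty
(56,10): row=0b111000, col=0b1010, row AND col = 0b1000 = 8; 8 != 10 -> empty
(118,83): row=0b1110110, col=0b1010011, row AND col = 0b1010010 = 82; 82 != 83 -> empty

Answer: no yes no no no no no no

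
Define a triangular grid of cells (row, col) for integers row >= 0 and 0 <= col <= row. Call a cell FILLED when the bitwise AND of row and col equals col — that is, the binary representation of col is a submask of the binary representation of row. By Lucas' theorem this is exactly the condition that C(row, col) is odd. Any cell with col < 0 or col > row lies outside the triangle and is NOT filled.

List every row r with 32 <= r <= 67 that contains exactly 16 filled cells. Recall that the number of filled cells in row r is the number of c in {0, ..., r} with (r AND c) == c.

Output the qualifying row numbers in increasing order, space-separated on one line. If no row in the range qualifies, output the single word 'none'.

Answer: 39 43 45 46 51 53 54 57 58 60

Derivation:
Row r has 2^popcount(r) filled cells, so we need popcount(r) = log2(16) = 4.
Scan r = 32..67 and keep those with exactly 4 one-bits:
r=32=100000 popcount=1 -> skip
r=33=100001 popcount=2 -> skip
r=34=100010 popcount=2 -> skip
r=35=100011 popcount=3 -> skip
r=36=100100 popcount=2 -> skip
r=37=100101 popcount=3 -> skip
r=38=100110 popcount=3 -> skip
r=39=100111 popcount=4 -> KEEP
r=40=101000 popcount=2 -> skip
r=41=101001 popcount=3 -> skip
r=42=101010 popcount=3 -> skip
r=43=101011 popcount=4 -> KEEP
r=44=101100 popcount=3 -> skip
r=45=101101 popcount=4 -> KEEP
r=46=101110 popcount=4 -> KEEP
r=47=101111 popcount=5 -> skip
r=48=110000 popcount=2 -> skip
r=49=110001 popcount=3 -> skip
r=50=110010 popcount=3 -> skip
r=51=110011 popcount=4 -> KEEP
r=52=110100 popcount=3 -> skip
r=53=110101 popcount=4 -> KEEP
r=54=110110 popcount=4 -> KEEP
r=55=110111 popcount=5 -> skip
r=56=111000 popcount=3 -> skip
r=57=111001 popcount=4 -> KEEP
r=58=111010 popcount=4 -> KEEP
r=59=111011 popcount=5 -> skip
r=60=111100 popcount=4 -> KEEP
r=61=111101 popcount=5 -> skip
r=62=111110 popcount=5 -> skip
r=63=111111 popcount=6 -> skip
r=64=1000000 popcount=1 -> skip
r=65=1000001 popcount=2 -> skip
r=66=1000010 popcount=2 -> skip
r=67=1000011 popcount=3 -> skip
Kept rows: 39 43 45 46 51 53 54 57 58 60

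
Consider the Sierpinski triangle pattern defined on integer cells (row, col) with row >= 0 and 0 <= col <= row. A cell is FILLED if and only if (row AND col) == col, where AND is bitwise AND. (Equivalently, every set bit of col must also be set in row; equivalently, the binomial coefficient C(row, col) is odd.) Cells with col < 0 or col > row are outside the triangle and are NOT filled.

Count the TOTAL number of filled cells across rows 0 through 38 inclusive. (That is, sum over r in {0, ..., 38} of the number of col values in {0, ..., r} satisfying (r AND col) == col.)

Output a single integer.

r0=0 pc0: +1 =1
r1=1 pc1: +2 =3
r2=10 pc1: +2 =5
r3=11 pc2: +4 =9
r4=100 pc1: +2 =11
r5=101 pc2: +4 =15
r6=110 pc2: +4 =19
r7=111 pc3: +8 =27
r8=1000 pc1: +2 =29
r9=1001 pc2: +4 =33
r10=1010 pc2: +4 =37
r11=1011 pc3: +8 =45
r12=1100 pc2: +4 =49
r13=1101 pc3: +8 =57
r14=1110 pc3: +8 =65
r15=1111 pc4: +16 =81
r16=10000 pc1: +2 =83
r17=10001 pc2: +4 =87
r18=10010 pc2: +4 =91
r19=10011 pc3: +8 =99
r20=10100 pc2: +4 =103
r21=10101 pc3: +8 =111
r22=10110 pc3: +8 =119
r23=10111 pc4: +16 =135
r24=11000 pc2: +4 =139
r25=11001 pc3: +8 =147
r26=11010 pc3: +8 =155
r27=11011 pc4: +16 =171
r28=11100 pc3: +8 =179
r29=11101 pc4: +16 =195
r30=11110 pc4: +16 =211
r31=11111 pc5: +32 =243
r32=100000 pc1: +2 =245
r33=100001 pc2: +4 =249
r34=100010 pc2: +4 =253
r35=100011 pc3: +8 =261
r36=100100 pc2: +4 =265
r37=100101 pc3: +8 =273
r38=100110 pc3: +8 =281

Answer: 281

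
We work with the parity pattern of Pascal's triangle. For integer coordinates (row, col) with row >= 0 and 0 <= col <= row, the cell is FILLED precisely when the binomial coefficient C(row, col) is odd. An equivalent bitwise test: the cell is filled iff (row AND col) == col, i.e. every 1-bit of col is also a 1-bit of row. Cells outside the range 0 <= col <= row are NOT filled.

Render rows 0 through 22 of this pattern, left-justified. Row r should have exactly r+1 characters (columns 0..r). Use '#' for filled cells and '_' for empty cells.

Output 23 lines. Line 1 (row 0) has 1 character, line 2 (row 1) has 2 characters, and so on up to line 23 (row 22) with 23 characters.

r0=0: #
r1=1: ##
r2=10: #_#
r3=11: ####
r4=100: #___#
r5=101: ##__##
r6=110: #_#_#_#
r7=111: ########
r8=1000: #_______#
r9=1001: ##______##
r10=1010: #_#_____#_#
r11=1011: ####____####
r12=1100: #___#___#___#
r13=1101: ##__##__##__##
r14=1110: #_#_#_#_#_#_#_#
r15=1111: ################
r16=10000: #_______________#
r17=10001: ##______________##
r18=10010: #_#_____________#_#
r19=10011: ####____________####
r20=10100: #___#___________#___#
r21=10101: ##__##__________##__##
r22=10110: #_#_#_#_________#_#_#_#

Answer: #
##
#_#
####
#___#
##__##
#_#_#_#
########
#_______#
##______##
#_#_____#_#
####____####
#___#___#___#
##__##__##__##
#_#_#_#_#_#_#_#
################
#_______________#
##______________##
#_#_____________#_#
####____________####
#___#___________#___#
##__##__________##__##
#_#_#_#_________#_#_#_#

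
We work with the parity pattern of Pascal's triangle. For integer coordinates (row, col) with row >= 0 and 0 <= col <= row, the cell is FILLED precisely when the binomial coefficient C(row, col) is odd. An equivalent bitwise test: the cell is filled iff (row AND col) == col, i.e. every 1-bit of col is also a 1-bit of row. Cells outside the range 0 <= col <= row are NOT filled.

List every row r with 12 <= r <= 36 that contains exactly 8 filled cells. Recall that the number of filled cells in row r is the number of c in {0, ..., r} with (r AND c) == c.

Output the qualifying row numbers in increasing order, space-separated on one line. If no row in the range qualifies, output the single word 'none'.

Answer: 13 14 19 21 22 25 26 28 35

Derivation:
Row r has 2^popcount(r) filled cells, so we need popcount(r) = log2(8) = 3.
Scan r = 12..36 and keep those with exactly 3 one-bits:
r=12=1100 popcount=2 -> skip
r=13=1101 popcount=3 -> KEEP
r=14=1110 popcount=3 -> KEEP
r=15=1111 popcount=4 -> skip
r=16=10000 popcount=1 -> skip
r=17=10001 popcount=2 -> skip
r=18=10010 popcount=2 -> skip
r=19=10011 popcount=3 -> KEEP
r=20=10100 popcount=2 -> skip
r=21=10101 popcount=3 -> KEEP
r=22=10110 popcount=3 -> KEEP
r=23=10111 popcount=4 -> skip
r=24=11000 popcount=2 -> skip
r=25=11001 popcount=3 -> KEEP
r=26=11010 popcount=3 -> KEEP
r=27=11011 popcount=4 -> skip
r=28=11100 popcount=3 -> KEEP
r=29=11101 popcount=4 -> skip
r=30=11110 popcount=4 -> skip
r=31=11111 popcount=5 -> skip
r=32=100000 popcount=1 -> skip
r=33=100001 popcount=2 -> skip
r=34=100010 popcount=2 -> skip
r=35=100011 popcount=3 -> KEEP
r=36=100100 popcount=2 -> skip
Kept rows: 13 14 19 21 22 25 26 28 35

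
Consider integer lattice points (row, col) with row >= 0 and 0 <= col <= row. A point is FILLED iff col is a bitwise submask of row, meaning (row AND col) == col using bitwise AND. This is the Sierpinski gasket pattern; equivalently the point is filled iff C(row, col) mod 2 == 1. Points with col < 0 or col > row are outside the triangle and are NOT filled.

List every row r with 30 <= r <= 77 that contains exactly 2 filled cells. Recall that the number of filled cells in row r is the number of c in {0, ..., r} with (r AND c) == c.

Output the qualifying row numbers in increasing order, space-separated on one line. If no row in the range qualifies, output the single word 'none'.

Row r has 2^popcount(r) filled cells, so we need popcount(r) = log2(2) = 1.
Scan r = 30..77 and keep those with exactly 1 one-bits:
r=30=11110 popcount=4 -> skip
r=31=11111 popcount=5 -> skip
r=32=100000 popcount=1 -> KEEP
r=33=100001 popcount=2 -> skip
r=34=100010 popcount=2 -> skip
r=35=100011 popcount=3 -> skip
r=36=100100 popcount=2 -> skip
r=37=100101 popcount=3 -> skip
r=38=100110 popcount=3 -> skip
r=39=100111 popcount=4 -> skip
r=40=101000 popcount=2 -> skip
r=41=101001 popcount=3 -> skip
r=42=101010 popcount=3 -> skip
r=43=101011 popcount=4 -> skip
r=44=101100 popcount=3 -> skip
r=45=101101 popcount=4 -> skip
r=46=101110 popcount=4 -> skip
r=47=101111 popcount=5 -> skip
r=48=110000 popcount=2 -> skip
r=49=110001 popcount=3 -> skip
r=50=110010 popcount=3 -> skip
r=51=110011 popcount=4 -> skip
r=52=110100 popcount=3 -> skip
r=53=110101 popcount=4 -> skip
r=54=110110 popcount=4 -> skip
r=55=110111 popcount=5 -> skip
r=56=111000 popcount=3 -> skip
r=57=111001 popcount=4 -> skip
r=58=111010 popcount=4 -> skip
r=59=111011 popcount=5 -> skip
r=60=111100 popcount=4 -> skip
r=61=111101 popcount=5 -> skip
r=62=111110 popcount=5 -> skip
r=63=111111 popcount=6 -> skip
r=64=1000000 popcount=1 -> KEEP
r=65=1000001 popcount=2 -> skip
r=66=1000010 popcount=2 -> skip
r=67=1000011 popcount=3 -> skip
r=68=1000100 popcount=2 -> skip
r=69=1000101 popcount=3 -> skip
r=70=1000110 popcount=3 -> skip
r=71=1000111 popcount=4 -> skip
r=72=1001000 popcount=2 -> skip
r=73=1001001 popcount=3 -> skip
r=74=1001010 popcount=3 -> skip
r=75=1001011 popcount=4 -> skip
r=76=1001100 popcount=3 -> skip
r=77=1001101 popcount=4 -> skip
Kept rows: 32 64

Answer: 32 64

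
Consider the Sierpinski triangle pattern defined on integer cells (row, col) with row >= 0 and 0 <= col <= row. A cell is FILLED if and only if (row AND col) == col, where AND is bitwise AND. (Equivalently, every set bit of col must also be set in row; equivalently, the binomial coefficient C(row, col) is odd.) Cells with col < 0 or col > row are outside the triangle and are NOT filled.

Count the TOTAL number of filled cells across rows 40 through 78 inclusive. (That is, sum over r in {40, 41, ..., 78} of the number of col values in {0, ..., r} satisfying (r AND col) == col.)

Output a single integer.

r40=101000 pc2: +4 =4
r41=101001 pc3: +8 =12
r42=101010 pc3: +8 =20
r43=101011 pc4: +16 =36
r44=101100 pc3: +8 =44
r45=101101 pc4: +16 =60
r46=101110 pc4: +16 =76
r47=101111 pc5: +32 =108
r48=110000 pc2: +4 =112
r49=110001 pc3: +8 =120
r50=110010 pc3: +8 =128
r51=110011 pc4: +16 =144
r52=110100 pc3: +8 =152
r53=110101 pc4: +16 =168
r54=110110 pc4: +16 =184
r55=110111 pc5: +32 =216
r56=111000 pc3: +8 =224
r57=111001 pc4: +16 =240
r58=111010 pc4: +16 =256
r59=111011 pc5: +32 =288
r60=111100 pc4: +16 =304
r61=111101 pc5: +32 =336
r62=111110 pc5: +32 =368
r63=111111 pc6: +64 =432
r64=1000000 pc1: +2 =434
r65=1000001 pc2: +4 =438
r66=1000010 pc2: +4 =442
r67=1000011 pc3: +8 =450
r68=1000100 pc2: +4 =454
r69=1000101 pc3: +8 =462
r70=1000110 pc3: +8 =470
r71=1000111 pc4: +16 =486
r72=1001000 pc2: +4 =490
r73=1001001 pc3: +8 =498
r74=1001010 pc3: +8 =506
r75=1001011 pc4: +16 =522
r76=1001100 pc3: +8 =530
r77=1001101 pc4: +16 =546
r78=1001110 pc4: +16 =562

Answer: 562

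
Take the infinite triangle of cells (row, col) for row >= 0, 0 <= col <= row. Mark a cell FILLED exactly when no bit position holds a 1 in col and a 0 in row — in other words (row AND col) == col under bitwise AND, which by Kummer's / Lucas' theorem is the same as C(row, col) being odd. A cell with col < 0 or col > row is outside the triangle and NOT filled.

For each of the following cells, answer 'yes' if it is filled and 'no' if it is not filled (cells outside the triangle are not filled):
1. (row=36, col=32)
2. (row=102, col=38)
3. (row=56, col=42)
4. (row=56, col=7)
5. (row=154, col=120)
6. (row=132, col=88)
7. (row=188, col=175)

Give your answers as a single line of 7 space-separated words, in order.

(36,32): row=0b100100, col=0b100000, row AND col = 0b100000 = 32; 32 == 32 -> filled
(102,38): row=0b1100110, col=0b100110, row AND col = 0b100110 = 38; 38 == 38 -> filled
(56,42): row=0b111000, col=0b101010, row AND col = 0b101000 = 40; 40 != 42 -> empty
(56,7): row=0b111000, col=0b111, row AND col = 0b0 = 0; 0 != 7 -> empty
(154,120): row=0b10011010, col=0b1111000, row AND col = 0b11000 = 24; 24 != 120 -> empty
(132,88): row=0b10000100, col=0b1011000, row AND col = 0b0 = 0; 0 != 88 -> empty
(188,175): row=0b10111100, col=0b10101111, row AND col = 0b10101100 = 172; 172 != 175 -> empty

Answer: yes yes no no no no no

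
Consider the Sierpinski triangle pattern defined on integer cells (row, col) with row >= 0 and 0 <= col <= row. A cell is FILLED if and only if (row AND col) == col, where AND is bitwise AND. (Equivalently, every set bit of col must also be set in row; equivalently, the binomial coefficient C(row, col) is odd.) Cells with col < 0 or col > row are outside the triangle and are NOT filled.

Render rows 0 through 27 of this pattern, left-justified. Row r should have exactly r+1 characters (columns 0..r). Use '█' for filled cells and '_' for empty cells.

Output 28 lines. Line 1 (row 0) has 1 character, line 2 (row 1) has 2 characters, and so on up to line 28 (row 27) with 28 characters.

r0=0: █
r1=1: ██
r2=10: █_█
r3=11: ████
r4=100: █___█
r5=101: ██__██
r6=110: █_█_█_█
r7=111: ████████
r8=1000: █_______█
r9=1001: ██______██
r10=1010: █_█_____█_█
r11=1011: ████____████
r12=1100: █___█___█___█
r13=1101: ██__██__██__██
r14=1110: █_█_█_█_█_█_█_█
r15=1111: ████████████████
r16=10000: █_______________█
r17=10001: ██______________██
r18=10010: █_█_____________█_█
r19=10011: ████____________████
r20=10100: █___█___________█___█
r21=10101: ██__██__________██__██
r22=10110: █_█_█_█_________█_█_█_█
r23=10111: ████████________████████
r24=11000: █_______█_______█_______█
r25=11001: ██______██______██______██
r26=11010: █_█_____█_█_____█_█_____█_█
r27=11011: ████____████____████____████

Answer: █
██
█_█
████
█___█
██__██
█_█_█_█
████████
█_______█
██______██
█_█_____█_█
████____████
█___█___█___█
██__██__██__██
█_█_█_█_█_█_█_█
████████████████
█_______________█
██______________██
█_█_____________█_█
████____________████
█___█___________█___█
██__██__________██__██
█_█_█_█_________█_█_█_█
████████________████████
█_______█_______█_______█
██______██______██______██
█_█_____█_█_____█_█_____█_█
████____████____████____████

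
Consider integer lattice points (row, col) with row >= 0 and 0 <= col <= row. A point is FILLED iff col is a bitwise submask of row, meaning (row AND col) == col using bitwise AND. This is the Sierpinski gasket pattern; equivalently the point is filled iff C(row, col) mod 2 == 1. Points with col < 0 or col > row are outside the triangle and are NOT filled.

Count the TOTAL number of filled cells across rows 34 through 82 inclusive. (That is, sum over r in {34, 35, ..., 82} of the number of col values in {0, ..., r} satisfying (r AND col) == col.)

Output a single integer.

Answer: 662

Derivation:
r34=100010 pc2: +4 =4
r35=100011 pc3: +8 =12
r36=100100 pc2: +4 =16
r37=100101 pc3: +8 =24
r38=100110 pc3: +8 =32
r39=100111 pc4: +16 =48
r40=101000 pc2: +4 =52
r41=101001 pc3: +8 =60
r42=101010 pc3: +8 =68
r43=101011 pc4: +16 =84
r44=101100 pc3: +8 =92
r45=101101 pc4: +16 =108
r46=101110 pc4: +16 =124
r47=101111 pc5: +32 =156
r48=110000 pc2: +4 =160
r49=110001 pc3: +8 =168
r50=110010 pc3: +8 =176
r51=110011 pc4: +16 =192
r52=110100 pc3: +8 =200
r53=110101 pc4: +16 =216
r54=110110 pc4: +16 =232
r55=110111 pc5: +32 =264
r56=111000 pc3: +8 =272
r57=111001 pc4: +16 =288
r58=111010 pc4: +16 =304
r59=111011 pc5: +32 =336
r60=111100 pc4: +16 =352
r61=111101 pc5: +32 =384
r62=111110 pc5: +32 =416
r63=111111 pc6: +64 =480
r64=1000000 pc1: +2 =482
r65=1000001 pc2: +4 =486
r66=1000010 pc2: +4 =490
r67=1000011 pc3: +8 =498
r68=1000100 pc2: +4 =502
r69=1000101 pc3: +8 =510
r70=1000110 pc3: +8 =518
r71=1000111 pc4: +16 =534
r72=1001000 pc2: +4 =538
r73=1001001 pc3: +8 =546
r74=1001010 pc3: +8 =554
r75=1001011 pc4: +16 =570
r76=1001100 pc3: +8 =578
r77=1001101 pc4: +16 =594
r78=1001110 pc4: +16 =610
r79=1001111 pc5: +32 =642
r80=1010000 pc2: +4 =646
r81=1010001 pc3: +8 =654
r82=1010010 pc3: +8 =662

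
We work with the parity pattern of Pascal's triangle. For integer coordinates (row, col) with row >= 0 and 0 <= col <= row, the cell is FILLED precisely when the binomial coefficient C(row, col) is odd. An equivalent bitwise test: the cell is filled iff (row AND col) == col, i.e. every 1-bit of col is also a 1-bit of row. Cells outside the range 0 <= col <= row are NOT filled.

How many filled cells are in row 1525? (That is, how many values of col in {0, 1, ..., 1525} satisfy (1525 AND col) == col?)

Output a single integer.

Answer: 256

Derivation:
1525 in binary = 10111110101
popcount(1525) = number of 1-bits in 10111110101 = 8
A col c satisfies (1525 AND c) == c iff every set bit of c is also set in 1525; each of the 8 set bits of 1525 can independently be on or off in c.
count = 2^8 = 256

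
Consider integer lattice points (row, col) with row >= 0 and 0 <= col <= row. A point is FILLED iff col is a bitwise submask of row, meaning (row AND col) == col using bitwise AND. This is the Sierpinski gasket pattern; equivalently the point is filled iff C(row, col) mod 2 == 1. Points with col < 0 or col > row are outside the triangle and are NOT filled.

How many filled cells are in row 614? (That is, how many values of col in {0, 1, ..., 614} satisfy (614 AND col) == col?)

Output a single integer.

614 in binary = 1001100110
popcount(614) = number of 1-bits in 1001100110 = 5
A col c satisfies (614 AND c) == c iff every set bit of c is also set in 614; each of the 5 set bits of 614 can independently be on or off in c.
count = 2^5 = 32

Answer: 32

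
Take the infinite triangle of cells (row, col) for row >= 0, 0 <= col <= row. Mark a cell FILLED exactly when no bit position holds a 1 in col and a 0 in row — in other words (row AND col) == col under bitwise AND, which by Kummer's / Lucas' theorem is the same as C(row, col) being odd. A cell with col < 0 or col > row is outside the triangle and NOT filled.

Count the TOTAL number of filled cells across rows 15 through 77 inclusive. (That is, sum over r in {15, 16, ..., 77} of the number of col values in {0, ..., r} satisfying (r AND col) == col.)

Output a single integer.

r15=1111 pc4: +16 =16
r16=10000 pc1: +2 =18
r17=10001 pc2: +4 =22
r18=10010 pc2: +4 =26
r19=10011 pc3: +8 =34
r20=10100 pc2: +4 =38
r21=10101 pc3: +8 =46
r22=10110 pc3: +8 =54
r23=10111 pc4: +16 =70
r24=11000 pc2: +4 =74
r25=11001 pc3: +8 =82
r26=11010 pc3: +8 =90
r27=11011 pc4: +16 =106
r28=11100 pc3: +8 =114
r29=11101 pc4: +16 =130
r30=11110 pc4: +16 =146
r31=11111 pc5: +32 =178
r32=100000 pc1: +2 =180
r33=100001 pc2: +4 =184
r34=100010 pc2: +4 =188
r35=100011 pc3: +8 =196
r36=100100 pc2: +4 =200
r37=100101 pc3: +8 =208
r38=100110 pc3: +8 =216
r39=100111 pc4: +16 =232
r40=101000 pc2: +4 =236
r41=101001 pc3: +8 =244
r42=101010 pc3: +8 =252
r43=101011 pc4: +16 =268
r44=101100 pc3: +8 =276
r45=101101 pc4: +16 =292
r46=101110 pc4: +16 =308
r47=101111 pc5: +32 =340
r48=110000 pc2: +4 =344
r49=110001 pc3: +8 =352
r50=110010 pc3: +8 =360
r51=110011 pc4: +16 =376
r52=110100 pc3: +8 =384
r53=110101 pc4: +16 =400
r54=110110 pc4: +16 =416
r55=110111 pc5: +32 =448
r56=111000 pc3: +8 =456
r57=111001 pc4: +16 =472
r58=111010 pc4: +16 =488
r59=111011 pc5: +32 =520
r60=111100 pc4: +16 =536
r61=111101 pc5: +32 =568
r62=111110 pc5: +32 =600
r63=111111 pc6: +64 =664
r64=1000000 pc1: +2 =666
r65=1000001 pc2: +4 =670
r66=1000010 pc2: +4 =674
r67=1000011 pc3: +8 =682
r68=1000100 pc2: +4 =686
r69=1000101 pc3: +8 =694
r70=1000110 pc3: +8 =702
r71=1000111 pc4: +16 =718
r72=1001000 pc2: +4 =722
r73=1001001 pc3: +8 =730
r74=1001010 pc3: +8 =738
r75=1001011 pc4: +16 =754
r76=1001100 pc3: +8 =762
r77=1001101 pc4: +16 =778

Answer: 778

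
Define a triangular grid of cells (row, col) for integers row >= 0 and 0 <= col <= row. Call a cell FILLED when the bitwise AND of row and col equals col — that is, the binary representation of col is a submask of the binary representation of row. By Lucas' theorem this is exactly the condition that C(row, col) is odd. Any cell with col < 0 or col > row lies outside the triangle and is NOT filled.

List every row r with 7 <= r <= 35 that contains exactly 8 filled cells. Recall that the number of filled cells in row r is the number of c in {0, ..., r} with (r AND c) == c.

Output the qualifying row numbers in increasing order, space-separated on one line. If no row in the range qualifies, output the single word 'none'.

Answer: 7 11 13 14 19 21 22 25 26 28 35

Derivation:
Row r has 2^popcount(r) filled cells, so we need popcount(r) = log2(8) = 3.
Scan r = 7..35 and keep those with exactly 3 one-bits:
r=7=111 popcount=3 -> KEEP
r=8=1000 popcount=1 -> skip
r=9=1001 popcount=2 -> skip
r=10=1010 popcount=2 -> skip
r=11=1011 popcount=3 -> KEEP
r=12=1100 popcount=2 -> skip
r=13=1101 popcount=3 -> KEEP
r=14=1110 popcount=3 -> KEEP
r=15=1111 popcount=4 -> skip
r=16=10000 popcount=1 -> skip
r=17=10001 popcount=2 -> skip
r=18=10010 popcount=2 -> skip
r=19=10011 popcount=3 -> KEEP
r=20=10100 popcount=2 -> skip
r=21=10101 popcount=3 -> KEEP
r=22=10110 popcount=3 -> KEEP
r=23=10111 popcount=4 -> skip
r=24=11000 popcount=2 -> skip
r=25=11001 popcount=3 -> KEEP
r=26=11010 popcount=3 -> KEEP
r=27=11011 popcount=4 -> skip
r=28=11100 popcount=3 -> KEEP
r=29=11101 popcount=4 -> skip
r=30=11110 popcount=4 -> skip
r=31=11111 popcount=5 -> skip
r=32=100000 popcount=1 -> skip
r=33=100001 popcount=2 -> skip
r=34=100010 popcount=2 -> skip
r=35=100011 popcount=3 -> KEEP
Kept rows: 7 11 13 14 19 21 22 25 26 28 35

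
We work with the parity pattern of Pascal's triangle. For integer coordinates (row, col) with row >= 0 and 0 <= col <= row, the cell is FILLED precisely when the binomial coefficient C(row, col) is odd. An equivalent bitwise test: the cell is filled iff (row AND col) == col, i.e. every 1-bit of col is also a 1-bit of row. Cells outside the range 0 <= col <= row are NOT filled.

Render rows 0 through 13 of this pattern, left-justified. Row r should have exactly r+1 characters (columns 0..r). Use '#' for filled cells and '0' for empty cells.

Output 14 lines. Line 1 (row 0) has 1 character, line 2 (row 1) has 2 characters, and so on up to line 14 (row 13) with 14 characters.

Answer: #
##
#0#
####
#000#
##00##
#0#0#0#
########
#0000000#
##000000##
#0#00000#0#
####0000####
#000#000#000#
##00##00##00##

Derivation:
r0=0: #
r1=1: ##
r2=10: #0#
r3=11: ####
r4=100: #000#
r5=101: ##00##
r6=110: #0#0#0#
r7=111: ########
r8=1000: #0000000#
r9=1001: ##000000##
r10=1010: #0#00000#0#
r11=1011: ####0000####
r12=1100: #000#000#000#
r13=1101: ##00##00##00##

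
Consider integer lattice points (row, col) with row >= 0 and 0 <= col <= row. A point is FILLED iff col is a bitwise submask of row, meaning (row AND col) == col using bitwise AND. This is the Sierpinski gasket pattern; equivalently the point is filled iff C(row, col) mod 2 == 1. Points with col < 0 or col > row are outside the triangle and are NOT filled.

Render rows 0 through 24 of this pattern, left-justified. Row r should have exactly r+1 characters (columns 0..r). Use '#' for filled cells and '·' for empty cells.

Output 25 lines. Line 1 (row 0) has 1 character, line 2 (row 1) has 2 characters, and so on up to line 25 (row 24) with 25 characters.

r0=0: #
r1=1: ##
r2=10: #·#
r3=11: ####
r4=100: #···#
r5=101: ##··##
r6=110: #·#·#·#
r7=111: ########
r8=1000: #·······#
r9=1001: ##······##
r10=1010: #·#·····#·#
r11=1011: ####····####
r12=1100: #···#···#···#
r13=1101: ##··##··##··##
r14=1110: #·#·#·#·#·#·#·#
r15=1111: ################
r16=10000: #···············#
r17=10001: ##··············##
r18=10010: #·#·············#·#
r19=10011: ####············####
r20=10100: #···#···········#···#
r21=10101: ##··##··········##··##
r22=10110: #·#·#·#·········#·#·#·#
r23=10111: ########········########
r24=11000: #·······#·······#·······#

Answer: #
##
#·#
####
#···#
##··##
#·#·#·#
########
#·······#
##······##
#·#·····#·#
####····####
#···#···#···#
##··##··##··##
#·#·#·#·#·#·#·#
################
#···············#
##··············##
#·#·············#·#
####············####
#···#···········#···#
##··##··········##··##
#·#·#·#·········#·#·#·#
########········########
#·······#·······#·······#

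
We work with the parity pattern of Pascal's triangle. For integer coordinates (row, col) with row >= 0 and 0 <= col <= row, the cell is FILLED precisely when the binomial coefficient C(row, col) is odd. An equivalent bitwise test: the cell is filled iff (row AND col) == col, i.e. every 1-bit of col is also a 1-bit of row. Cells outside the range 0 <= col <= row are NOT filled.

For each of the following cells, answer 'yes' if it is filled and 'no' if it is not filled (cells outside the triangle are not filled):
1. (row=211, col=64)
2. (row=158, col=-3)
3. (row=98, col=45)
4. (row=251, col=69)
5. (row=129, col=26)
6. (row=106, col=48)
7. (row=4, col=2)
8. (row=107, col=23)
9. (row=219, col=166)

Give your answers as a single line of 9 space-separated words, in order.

(211,64): row=0b11010011, col=0b1000000, row AND col = 0b1000000 = 64; 64 == 64 -> filled
(158,-3): col outside [0, 158] -> not filled
(98,45): row=0b1100010, col=0b101101, row AND col = 0b100000 = 32; 32 != 45 -> empty
(251,69): row=0b11111011, col=0b1000101, row AND col = 0b1000001 = 65; 65 != 69 -> empty
(129,26): row=0b10000001, col=0b11010, row AND col = 0b0 = 0; 0 != 26 -> empty
(106,48): row=0b1101010, col=0b110000, row AND col = 0b100000 = 32; 32 != 48 -> empty
(4,2): row=0b100, col=0b10, row AND col = 0b0 = 0; 0 != 2 -> empty
(107,23): row=0b1101011, col=0b10111, row AND col = 0b11 = 3; 3 != 23 -> empty
(219,166): row=0b11011011, col=0b10100110, row AND col = 0b10000010 = 130; 130 != 166 -> empty

Answer: yes no no no no no no no no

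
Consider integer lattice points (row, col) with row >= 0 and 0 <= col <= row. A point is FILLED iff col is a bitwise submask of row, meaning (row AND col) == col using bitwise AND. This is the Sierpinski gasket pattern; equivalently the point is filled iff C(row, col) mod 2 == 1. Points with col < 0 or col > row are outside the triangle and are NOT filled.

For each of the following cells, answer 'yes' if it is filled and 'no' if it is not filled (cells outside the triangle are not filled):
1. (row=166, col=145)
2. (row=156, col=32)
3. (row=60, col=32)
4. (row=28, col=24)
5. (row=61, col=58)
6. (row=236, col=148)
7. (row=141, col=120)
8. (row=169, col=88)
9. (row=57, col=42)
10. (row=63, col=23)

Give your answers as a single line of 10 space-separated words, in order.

(166,145): row=0b10100110, col=0b10010001, row AND col = 0b10000000 = 128; 128 != 145 -> empty
(156,32): row=0b10011100, col=0b100000, row AND col = 0b0 = 0; 0 != 32 -> empty
(60,32): row=0b111100, col=0b100000, row AND col = 0b100000 = 32; 32 == 32 -> filled
(28,24): row=0b11100, col=0b11000, row AND col = 0b11000 = 24; 24 == 24 -> filled
(61,58): row=0b111101, col=0b111010, row AND col = 0b111000 = 56; 56 != 58 -> empty
(236,148): row=0b11101100, col=0b10010100, row AND col = 0b10000100 = 132; 132 != 148 -> empty
(141,120): row=0b10001101, col=0b1111000, row AND col = 0b1000 = 8; 8 != 120 -> empty
(169,88): row=0b10101001, col=0b1011000, row AND col = 0b1000 = 8; 8 != 88 -> empty
(57,42): row=0b111001, col=0b101010, row AND col = 0b101000 = 40; 40 != 42 -> empty
(63,23): row=0b111111, col=0b10111, row AND col = 0b10111 = 23; 23 == 23 -> filled

Answer: no no yes yes no no no no no yes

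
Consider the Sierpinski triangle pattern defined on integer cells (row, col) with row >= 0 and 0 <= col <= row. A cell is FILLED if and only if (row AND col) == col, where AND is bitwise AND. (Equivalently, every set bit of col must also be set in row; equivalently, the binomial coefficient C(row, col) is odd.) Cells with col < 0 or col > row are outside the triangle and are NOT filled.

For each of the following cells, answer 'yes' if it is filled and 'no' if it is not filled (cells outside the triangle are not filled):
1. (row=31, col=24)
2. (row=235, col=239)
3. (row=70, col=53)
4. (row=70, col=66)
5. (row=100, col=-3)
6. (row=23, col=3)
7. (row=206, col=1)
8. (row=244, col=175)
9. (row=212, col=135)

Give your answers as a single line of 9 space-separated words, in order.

Answer: yes no no yes no yes no no no

Derivation:
(31,24): row=0b11111, col=0b11000, row AND col = 0b11000 = 24; 24 == 24 -> filled
(235,239): col outside [0, 235] -> not filled
(70,53): row=0b1000110, col=0b110101, row AND col = 0b100 = 4; 4 != 53 -> empty
(70,66): row=0b1000110, col=0b1000010, row AND col = 0b1000010 = 66; 66 == 66 -> filled
(100,-3): col outside [0, 100] -> not filled
(23,3): row=0b10111, col=0b11, row AND col = 0b11 = 3; 3 == 3 -> filled
(206,1): row=0b11001110, col=0b1, row AND col = 0b0 = 0; 0 != 1 -> empty
(244,175): row=0b11110100, col=0b10101111, row AND col = 0b10100100 = 164; 164 != 175 -> empty
(212,135): row=0b11010100, col=0b10000111, row AND col = 0b10000100 = 132; 132 != 135 -> empty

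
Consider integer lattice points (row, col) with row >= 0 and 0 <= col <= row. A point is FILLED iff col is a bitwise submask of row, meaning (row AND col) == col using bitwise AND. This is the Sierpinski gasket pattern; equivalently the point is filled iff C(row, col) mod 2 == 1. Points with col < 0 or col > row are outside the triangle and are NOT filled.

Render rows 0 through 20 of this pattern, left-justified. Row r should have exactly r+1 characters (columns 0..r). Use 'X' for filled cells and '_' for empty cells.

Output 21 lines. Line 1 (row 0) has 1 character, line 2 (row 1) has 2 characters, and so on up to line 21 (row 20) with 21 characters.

Answer: X
XX
X_X
XXXX
X___X
XX__XX
X_X_X_X
XXXXXXXX
X_______X
XX______XX
X_X_____X_X
XXXX____XXXX
X___X___X___X
XX__XX__XX__XX
X_X_X_X_X_X_X_X
XXXXXXXXXXXXXXXX
X_______________X
XX______________XX
X_X_____________X_X
XXXX____________XXXX
X___X___________X___X

Derivation:
r0=0: X
r1=1: XX
r2=10: X_X
r3=11: XXXX
r4=100: X___X
r5=101: XX__XX
r6=110: X_X_X_X
r7=111: XXXXXXXX
r8=1000: X_______X
r9=1001: XX______XX
r10=1010: X_X_____X_X
r11=1011: XXXX____XXXX
r12=1100: X___X___X___X
r13=1101: XX__XX__XX__XX
r14=1110: X_X_X_X_X_X_X_X
r15=1111: XXXXXXXXXXXXXXXX
r16=10000: X_______________X
r17=10001: XX______________XX
r18=10010: X_X_____________X_X
r19=10011: XXXX____________XXXX
r20=10100: X___X___________X___X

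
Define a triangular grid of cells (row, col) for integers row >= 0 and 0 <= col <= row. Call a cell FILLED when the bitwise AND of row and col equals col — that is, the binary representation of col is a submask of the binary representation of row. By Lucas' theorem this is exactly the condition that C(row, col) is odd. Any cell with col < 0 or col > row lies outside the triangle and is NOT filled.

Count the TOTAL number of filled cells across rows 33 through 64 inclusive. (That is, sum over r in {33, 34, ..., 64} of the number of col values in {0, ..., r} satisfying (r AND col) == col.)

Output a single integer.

r33=100001 pc2: +4 =4
r34=100010 pc2: +4 =8
r35=100011 pc3: +8 =16
r36=100100 pc2: +4 =20
r37=100101 pc3: +8 =28
r38=100110 pc3: +8 =36
r39=100111 pc4: +16 =52
r40=101000 pc2: +4 =56
r41=101001 pc3: +8 =64
r42=101010 pc3: +8 =72
r43=101011 pc4: +16 =88
r44=101100 pc3: +8 =96
r45=101101 pc4: +16 =112
r46=101110 pc4: +16 =128
r47=101111 pc5: +32 =160
r48=110000 pc2: +4 =164
r49=110001 pc3: +8 =172
r50=110010 pc3: +8 =180
r51=110011 pc4: +16 =196
r52=110100 pc3: +8 =204
r53=110101 pc4: +16 =220
r54=110110 pc4: +16 =236
r55=110111 pc5: +32 =268
r56=111000 pc3: +8 =276
r57=111001 pc4: +16 =292
r58=111010 pc4: +16 =308
r59=111011 pc5: +32 =340
r60=111100 pc4: +16 =356
r61=111101 pc5: +32 =388
r62=111110 pc5: +32 =420
r63=111111 pc6: +64 =484
r64=1000000 pc1: +2 =486

Answer: 486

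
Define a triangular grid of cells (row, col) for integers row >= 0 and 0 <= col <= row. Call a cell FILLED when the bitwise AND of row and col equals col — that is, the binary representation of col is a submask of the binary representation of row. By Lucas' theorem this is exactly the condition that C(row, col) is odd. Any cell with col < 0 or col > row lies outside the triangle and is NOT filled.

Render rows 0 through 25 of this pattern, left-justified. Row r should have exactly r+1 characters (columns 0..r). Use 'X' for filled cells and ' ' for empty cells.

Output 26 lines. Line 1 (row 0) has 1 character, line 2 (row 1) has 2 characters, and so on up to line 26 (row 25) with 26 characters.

Answer: X
XX
X X
XXXX
X   X
XX  XX
X X X X
XXXXXXXX
X       X
XX      XX
X X     X X
XXXX    XXXX
X   X   X   X
XX  XX  XX  XX
X X X X X X X X
XXXXXXXXXXXXXXXX
X               X
XX              XX
X X             X X
XXXX            XXXX
X   X           X   X
XX  XX          XX  XX
X X X X         X X X X
XXXXXXXX        XXXXXXXX
X       X       X       X
XX      XX      XX      XX

Derivation:
r0=0: X
r1=1: XX
r2=10: X X
r3=11: XXXX
r4=100: X   X
r5=101: XX  XX
r6=110: X X X X
r7=111: XXXXXXXX
r8=1000: X       X
r9=1001: XX      XX
r10=1010: X X     X X
r11=1011: XXXX    XXXX
r12=1100: X   X   X   X
r13=1101: XX  XX  XX  XX
r14=1110: X X X X X X X X
r15=1111: XXXXXXXXXXXXXXXX
r16=10000: X               X
r17=10001: XX              XX
r18=10010: X X             X X
r19=10011: XXXX            XXXX
r20=10100: X   X           X   X
r21=10101: XX  XX          XX  XX
r22=10110: X X X X         X X X X
r23=10111: XXXXXXXX        XXXXXXXX
r24=11000: X       X       X       X
r25=11001: XX      XX      XX      XX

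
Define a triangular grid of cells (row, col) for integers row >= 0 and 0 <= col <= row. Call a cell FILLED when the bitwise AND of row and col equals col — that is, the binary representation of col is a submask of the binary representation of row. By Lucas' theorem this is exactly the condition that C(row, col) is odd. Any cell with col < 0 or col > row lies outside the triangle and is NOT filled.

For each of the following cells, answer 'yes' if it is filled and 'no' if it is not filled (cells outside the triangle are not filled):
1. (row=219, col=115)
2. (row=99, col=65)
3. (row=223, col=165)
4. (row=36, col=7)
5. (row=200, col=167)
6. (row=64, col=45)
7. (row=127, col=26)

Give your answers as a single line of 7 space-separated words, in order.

Answer: no yes no no no no yes

Derivation:
(219,115): row=0b11011011, col=0b1110011, row AND col = 0b1010011 = 83; 83 != 115 -> empty
(99,65): row=0b1100011, col=0b1000001, row AND col = 0b1000001 = 65; 65 == 65 -> filled
(223,165): row=0b11011111, col=0b10100101, row AND col = 0b10000101 = 133; 133 != 165 -> empty
(36,7): row=0b100100, col=0b111, row AND col = 0b100 = 4; 4 != 7 -> empty
(200,167): row=0b11001000, col=0b10100111, row AND col = 0b10000000 = 128; 128 != 167 -> empty
(64,45): row=0b1000000, col=0b101101, row AND col = 0b0 = 0; 0 != 45 -> empty
(127,26): row=0b1111111, col=0b11010, row AND col = 0b11010 = 26; 26 == 26 -> filled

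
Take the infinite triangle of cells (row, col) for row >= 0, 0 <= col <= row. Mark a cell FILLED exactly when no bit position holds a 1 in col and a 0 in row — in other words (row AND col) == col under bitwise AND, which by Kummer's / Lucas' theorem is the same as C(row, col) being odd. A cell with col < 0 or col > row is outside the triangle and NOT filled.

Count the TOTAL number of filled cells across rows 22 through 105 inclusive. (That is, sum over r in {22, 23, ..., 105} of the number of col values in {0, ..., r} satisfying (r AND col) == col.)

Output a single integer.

Answer: 1236

Derivation:
r22=10110 pc3: +8 =8
r23=10111 pc4: +16 =24
r24=11000 pc2: +4 =28
r25=11001 pc3: +8 =36
r26=11010 pc3: +8 =44
r27=11011 pc4: +16 =60
r28=11100 pc3: +8 =68
r29=11101 pc4: +16 =84
r30=11110 pc4: +16 =100
r31=11111 pc5: +32 =132
r32=100000 pc1: +2 =134
r33=100001 pc2: +4 =138
r34=100010 pc2: +4 =142
r35=100011 pc3: +8 =150
r36=100100 pc2: +4 =154
r37=100101 pc3: +8 =162
r38=100110 pc3: +8 =170
r39=100111 pc4: +16 =186
r40=101000 pc2: +4 =190
r41=101001 pc3: +8 =198
r42=101010 pc3: +8 =206
r43=101011 pc4: +16 =222
r44=101100 pc3: +8 =230
r45=101101 pc4: +16 =246
r46=101110 pc4: +16 =262
r47=101111 pc5: +32 =294
r48=110000 pc2: +4 =298
r49=110001 pc3: +8 =306
r50=110010 pc3: +8 =314
r51=110011 pc4: +16 =330
r52=110100 pc3: +8 =338
r53=110101 pc4: +16 =354
r54=110110 pc4: +16 =370
r55=110111 pc5: +32 =402
r56=111000 pc3: +8 =410
r57=111001 pc4: +16 =426
r58=111010 pc4: +16 =442
r59=111011 pc5: +32 =474
r60=111100 pc4: +16 =490
r61=111101 pc5: +32 =522
r62=111110 pc5: +32 =554
r63=111111 pc6: +64 =618
r64=1000000 pc1: +2 =620
r65=1000001 pc2: +4 =624
r66=1000010 pc2: +4 =628
r67=1000011 pc3: +8 =636
r68=1000100 pc2: +4 =640
r69=1000101 pc3: +8 =648
r70=1000110 pc3: +8 =656
r71=1000111 pc4: +16 =672
r72=1001000 pc2: +4 =676
r73=1001001 pc3: +8 =684
r74=1001010 pc3: +8 =692
r75=1001011 pc4: +16 =708
r76=1001100 pc3: +8 =716
r77=1001101 pc4: +16 =732
r78=1001110 pc4: +16 =748
r79=1001111 pc5: +32 =780
r80=1010000 pc2: +4 =784
r81=1010001 pc3: +8 =792
r82=1010010 pc3: +8 =800
r83=1010011 pc4: +16 =816
r84=1010100 pc3: +8 =824
r85=1010101 pc4: +16 =840
r86=1010110 pc4: +16 =856
r87=1010111 pc5: +32 =888
r88=1011000 pc3: +8 =896
r89=1011001 pc4: +16 =912
r90=1011010 pc4: +16 =928
r91=1011011 pc5: +32 =960
r92=1011100 pc4: +16 =976
r93=1011101 pc5: +32 =1008
r94=1011110 pc5: +32 =1040
r95=1011111 pc6: +64 =1104
r96=1100000 pc2: +4 =1108
r97=1100001 pc3: +8 =1116
r98=1100010 pc3: +8 =1124
r99=1100011 pc4: +16 =1140
r100=1100100 pc3: +8 =1148
r101=1100101 pc4: +16 =1164
r102=1100110 pc4: +16 =1180
r103=1100111 pc5: +32 =1212
r104=1101000 pc3: +8 =1220
r105=1101001 pc4: +16 =1236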